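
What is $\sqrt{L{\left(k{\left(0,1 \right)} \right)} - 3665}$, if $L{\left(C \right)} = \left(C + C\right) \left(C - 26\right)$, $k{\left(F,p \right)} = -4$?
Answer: $5 i \sqrt{137} \approx 58.523 i$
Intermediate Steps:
$L{\left(C \right)} = 2 C \left(-26 + C\right)$
$\sqrt{L{\left(k{\left(0,1 \right)} \right)} - 3665} = \sqrt{2 \left(-4\right) \left(-26 - 4\right) - 3665} = \sqrt{2 \left(-4\right) \left(-30\right) - 3665} = \sqrt{240 - 3665} = \sqrt{-3425} = 5 i \sqrt{137}$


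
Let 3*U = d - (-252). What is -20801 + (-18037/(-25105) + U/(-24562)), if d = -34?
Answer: -19239088254769/924943515 ≈ -20800.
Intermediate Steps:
U = 218/3 (U = (-34 - (-252))/3 = (-34 - 42*(-6))/3 = (-34 + 252)/3 = (⅓)*218 = 218/3 ≈ 72.667)
-20801 + (-18037/(-25105) + U/(-24562)) = -20801 + (-18037/(-25105) + (218/3)/(-24562)) = -20801 + (-18037*(-1/25105) + (218/3)*(-1/24562)) = -20801 + (18037/25105 - 109/36843) = -20801 + 661800746/924943515 = -19239088254769/924943515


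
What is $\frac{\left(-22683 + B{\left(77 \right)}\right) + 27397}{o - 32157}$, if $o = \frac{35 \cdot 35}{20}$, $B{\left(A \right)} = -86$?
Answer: $- \frac{18512}{128383} \approx -0.14419$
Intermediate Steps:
$o = \frac{245}{4}$ ($o = 1225 \cdot \frac{1}{20} = \frac{245}{4} \approx 61.25$)
$\frac{\left(-22683 + B{\left(77 \right)}\right) + 27397}{o - 32157} = \frac{\left(-22683 - 86\right) + 27397}{\frac{245}{4} - 32157} = \frac{-22769 + 27397}{- \frac{128383}{4}} = 4628 \left(- \frac{4}{128383}\right) = - \frac{18512}{128383}$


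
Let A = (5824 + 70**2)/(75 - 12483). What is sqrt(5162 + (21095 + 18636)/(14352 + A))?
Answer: 4*sqrt(639715696099643714)/44517223 ≈ 71.866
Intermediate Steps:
A = -2681/3102 (A = (5824 + 4900)/(-12408) = 10724*(-1/12408) = -2681/3102 ≈ -0.86428)
sqrt(5162 + (21095 + 18636)/(14352 + A)) = sqrt(5162 + (21095 + 18636)/(14352 - 2681/3102)) = sqrt(5162 + 39731/(44517223/3102)) = sqrt(5162 + 39731*(3102/44517223)) = sqrt(5162 + 123245562/44517223) = sqrt(229921150688/44517223) = 4*sqrt(639715696099643714)/44517223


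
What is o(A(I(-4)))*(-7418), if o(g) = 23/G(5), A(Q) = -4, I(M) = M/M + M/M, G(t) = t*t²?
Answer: -170614/125 ≈ -1364.9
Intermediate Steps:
G(t) = t³
I(M) = 2 (I(M) = 1 + 1 = 2)
o(g) = 23/125 (o(g) = 23/(5³) = 23/125)
o(A(I(-4)))*(-7418) = (23/125)*(-7418) = -170614/125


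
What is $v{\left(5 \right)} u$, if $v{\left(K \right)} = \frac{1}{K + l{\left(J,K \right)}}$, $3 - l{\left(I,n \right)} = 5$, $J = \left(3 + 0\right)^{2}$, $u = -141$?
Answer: $-47$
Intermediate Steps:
$J = 9$ ($J = 3^{2} = 9$)
$l{\left(I,n \right)} = -2$ ($l{\left(I,n \right)} = 3 - 5 = -2$)
$v{\left(K \right)} = \frac{1}{-2 + K}$ ($v{\left(K \right)} = \frac{1}{K - 2} = \frac{1}{-2 + K}$)
$v{\left(5 \right)} u = \frac{1}{-2 + 5} \left(-141\right) = \frac{1}{3} \left(-141\right) = -47$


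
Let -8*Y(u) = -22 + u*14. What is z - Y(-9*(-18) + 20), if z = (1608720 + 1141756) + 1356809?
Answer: 16430403/4 ≈ 4.1076e+6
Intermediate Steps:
Y(u) = 11/4 - 7*u/4 (Y(u) = -(-22 + u*14)/8 = -(-22 + 14*u)/8 = 11/4 - 7*u/4)
z = 4107285 (z = 2750476 + 1356809 = 4107285)
z - Y(-9*(-18) + 20) = 4107285 - (11/4 - 7*(-9*(-18) + 20)/4) = 4107285 - (11/4 - 7*(162 + 20)/4) = 4107285 - (11/4 - 7/4*182) = 4107285 - (11/4 - 637/2) = 4107285 - 1*(-1263/4) = 4107285 + 1263/4 = 16430403/4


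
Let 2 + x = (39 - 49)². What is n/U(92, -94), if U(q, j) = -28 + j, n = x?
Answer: -49/61 ≈ -0.80328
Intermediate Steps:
x = 98 (x = -2 + (39 - 49)² = -2 + (-10)² = -2 + 100 = 98)
n = 98
n/U(92, -94) = 98/(-28 - 94) = 98/(-122) = 98*(-1/122) = -49/61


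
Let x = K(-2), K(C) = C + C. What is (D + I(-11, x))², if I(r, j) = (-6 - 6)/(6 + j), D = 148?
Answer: 20164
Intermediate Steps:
K(C) = 2*C
x = -4 (x = 2*(-2) = -4)
I(r, j) = -12/(6 + j)
(D + I(-11, x))² = (148 - 12/(6 - 4))² = (148 - 12/2)² = (148 - 12*½)² = (148 - 6)² = 142² = 20164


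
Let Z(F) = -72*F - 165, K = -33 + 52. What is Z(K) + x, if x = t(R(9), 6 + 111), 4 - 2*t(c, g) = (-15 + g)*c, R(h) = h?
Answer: -1990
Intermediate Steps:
t(c, g) = 2 - c*(-15 + g)/2 (t(c, g) = 2 - (-15 + g)*c/2 = 2 - c*(-15 + g)/2)
x = -457 (x = 2 + (15/2)*9 - 1/2*9*(6 + 111) = 2 + 135/2 - 1/2*9*117 = 2 + 135/2 - 1053/2 = -457)
K = 19
Z(F) = -165 - 72*F
Z(K) + x = (-165 - 72*19) - 457 = (-165 - 1368) - 457 = -1533 - 457 = -1990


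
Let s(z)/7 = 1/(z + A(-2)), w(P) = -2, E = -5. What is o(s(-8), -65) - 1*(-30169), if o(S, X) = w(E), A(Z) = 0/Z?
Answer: 30167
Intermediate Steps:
A(Z) = 0
s(z) = 7/z (s(z) = 7/(z + 0) = 7/z)
o(S, X) = -2
o(s(-8), -65) - 1*(-30169) = -2 - 1*(-30169) = -2 + 30169 = 30167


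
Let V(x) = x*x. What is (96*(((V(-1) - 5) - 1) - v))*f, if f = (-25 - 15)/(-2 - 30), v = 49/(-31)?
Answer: -12720/31 ≈ -410.32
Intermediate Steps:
V(x) = x²
v = -49/31 (v = 49*(-1/31) = -49/31 ≈ -1.5806)
f = 5/4 (f = -40/(-32) = -40*(-1/32) = 5/4 ≈ 1.2500)
(96*(((V(-1) - 5) - 1) - v))*f = (96*((((-1)² - 5) - 1) - 1*(-49/31)))*(5/4) = (96*(((1 - 5) - 1) + 49/31))*(5/4) = (96*((-4 - 1) + 49/31))*(5/4) = (96*(-5 + 49/31))*(5/4) = (96*(-106/31))*(5/4) = -10176/31*5/4 = -12720/31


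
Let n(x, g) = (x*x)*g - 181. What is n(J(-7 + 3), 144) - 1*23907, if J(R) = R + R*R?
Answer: -3352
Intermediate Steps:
J(R) = R + R²
n(x, g) = -181 + g*x² (n(x, g) = x²*g - 181 = g*x² - 181 = -181 + g*x²)
n(J(-7 + 3), 144) - 1*23907 = (-181 + 144*((-7 + 3)*(1 + (-7 + 3)))²) - 1*23907 = (-181 + 144*(-4*(1 - 4))²) - 23907 = (-181 + 144*(-4*(-3))²) - 23907 = (-181 + 144*12²) - 23907 = (-181 + 144*144) - 23907 = (-181 + 20736) - 23907 = 20555 - 23907 = -3352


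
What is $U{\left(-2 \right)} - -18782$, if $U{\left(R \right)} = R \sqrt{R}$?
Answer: $18782 - 2 i \sqrt{2} \approx 18782.0 - 2.8284 i$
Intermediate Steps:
$U{\left(R \right)} = R^{\frac{3}{2}}$
$U{\left(-2 \right)} - -18782 = \left(-2\right)^{\frac{3}{2}} - -18782 = - 2 i \sqrt{2} + 18782 = 18782 - 2 i \sqrt{2}$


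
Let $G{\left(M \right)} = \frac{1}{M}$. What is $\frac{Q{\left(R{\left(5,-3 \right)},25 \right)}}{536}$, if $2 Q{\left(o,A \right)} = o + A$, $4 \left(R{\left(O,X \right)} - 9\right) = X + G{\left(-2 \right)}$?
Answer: $\frac{265}{8576} \approx 0.0309$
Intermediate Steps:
$R{\left(O,X \right)} = \frac{71}{8} + \frac{X}{4}$ ($R{\left(O,X \right)} = 9 + \frac{X + \frac{1}{-2}}{4} = 9 + \frac{X - \frac{1}{2}}{4} = 9 + \frac{- \frac{1}{2} + X}{4} = 9 + \left(- \frac{1}{8} + \frac{X}{4}\right) = \frac{71}{8} + \frac{X}{4}$)
$Q{\left(o,A \right)} = \frac{A}{2} + \frac{o}{2}$ ($Q{\left(o,A \right)} = \frac{o + A}{2} = \frac{A + o}{2} = \frac{A}{2} + \frac{o}{2}$)
$\frac{Q{\left(R{\left(5,-3 \right)},25 \right)}}{536} = \frac{\frac{1}{2} \cdot 25 + \frac{\frac{71}{8} + \frac{1}{4} \left(-3\right)}{2}}{536} = \left(\frac{25}{2} + \frac{\frac{71}{8} - \frac{3}{4}}{2}\right) \frac{1}{536} = \left(\frac{25}{2} + \frac{1}{2} \cdot \frac{65}{8}\right) \frac{1}{536} = \left(\frac{25}{2} + \frac{65}{16}\right) \frac{1}{536} = \frac{265}{16} \cdot \frac{1}{536} = \frac{265}{8576}$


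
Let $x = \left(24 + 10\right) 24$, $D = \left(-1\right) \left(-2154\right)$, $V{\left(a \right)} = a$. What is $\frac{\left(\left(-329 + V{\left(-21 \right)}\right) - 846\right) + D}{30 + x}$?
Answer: $\frac{479}{423} \approx 1.1324$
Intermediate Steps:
$D = 2154$
$x = 816$ ($x = 34 \cdot 24 = 816$)
$\frac{\left(\left(-329 + V{\left(-21 \right)}\right) - 846\right) + D}{30 + x} = \frac{\left(\left(-329 - 21\right) - 846\right) + 2154}{30 + 816} = \frac{\left(-350 - 846\right) + 2154}{846} = \left(\left(-350 - 846\right) + 2154\right) \frac{1}{846} = \left(-1196 + 2154\right) \frac{1}{846} = 958 \cdot \frac{1}{846} = \frac{479}{423}$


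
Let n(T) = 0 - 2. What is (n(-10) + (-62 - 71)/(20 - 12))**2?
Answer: 22201/64 ≈ 346.89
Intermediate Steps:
n(T) = -2
(n(-10) + (-62 - 71)/(20 - 12))**2 = (-2 + (-62 - 71)/(20 - 12))**2 = (-2 - 133/8)**2 = (-149/8)**2 = 22201/64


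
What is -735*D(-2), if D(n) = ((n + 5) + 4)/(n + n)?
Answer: 5145/4 ≈ 1286.3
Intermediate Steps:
D(n) = (9 + n)/(2*n) (D(n) = ((5 + n) + 4)/((2*n)) = (9 + n)*(1/(2*n)) = (9 + n)/(2*n))
-735*D(-2) = -735*(9 - 2)/(2*(-2)) = -735*(-1)*7/(2*2) = -735*(-7/4) = 5145/4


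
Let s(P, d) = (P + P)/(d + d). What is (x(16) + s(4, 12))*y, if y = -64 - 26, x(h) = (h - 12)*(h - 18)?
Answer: 690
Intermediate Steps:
s(P, d) = P/d (s(P, d) = (2*P)/((2*d)) = (2*P)*(1/(2*d)) = P/d)
x(h) = (-18 + h)*(-12 + h) (x(h) = (-12 + h)*(-18 + h) = (-18 + h)*(-12 + h))
y = -90
(x(16) + s(4, 12))*y = ((216 + 16² - 30*16) + 4/12)*(-90) = ((216 + 256 - 480) + 4*(1/12))*(-90) = (-8 + ⅓)*(-90) = -23/3*(-90) = 690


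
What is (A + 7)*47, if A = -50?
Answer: -2021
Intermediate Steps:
(A + 7)*47 = (-50 + 7)*47 = -43*47 = -2021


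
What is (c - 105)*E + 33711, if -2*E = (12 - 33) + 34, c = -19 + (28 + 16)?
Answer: 34231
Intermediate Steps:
c = 25 (c = -19 + 44 = 25)
E = -13/2 (E = -((12 - 33) + 34)/2 = -(-21 + 34)/2 = -1/2*13 = -13/2 ≈ -6.5000)
(c - 105)*E + 33711 = (25 - 105)*(-13/2) + 33711 = -80*(-13/2) + 33711 = 520 + 33711 = 34231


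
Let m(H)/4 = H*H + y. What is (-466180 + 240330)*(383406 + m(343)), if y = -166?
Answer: -192726387300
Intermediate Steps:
m(H) = -664 + 4*H² (m(H) = 4*(H*H - 166) = 4*(H² - 166) = 4*(-166 + H²) = -664 + 4*H²)
(-466180 + 240330)*(383406 + m(343)) = (-466180 + 240330)*(383406 + (-664 + 4*343²)) = -225850*(383406 + (-664 + 4*117649)) = -225850*(383406 + (-664 + 470596)) = -225850*(383406 + 469932) = -225850*853338 = -192726387300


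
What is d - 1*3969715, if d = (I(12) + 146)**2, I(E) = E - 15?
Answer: -3949266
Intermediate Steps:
I(E) = -15 + E
d = 20449 (d = ((-15 + 12) + 146)**2 = (-3 + 146)**2 = 143**2 = 20449)
d - 1*3969715 = 20449 - 1*3969715 = 20449 - 3969715 = -3949266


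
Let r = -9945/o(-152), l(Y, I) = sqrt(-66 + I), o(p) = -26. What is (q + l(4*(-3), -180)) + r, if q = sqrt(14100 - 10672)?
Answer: 765/2 + 2*sqrt(857) + I*sqrt(246) ≈ 441.05 + 15.684*I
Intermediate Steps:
q = 2*sqrt(857) (q = sqrt(3428) = 2*sqrt(857) ≈ 58.549)
r = 765/2 (r = -9945/(-26) = -9945*(-1/26) = 765/2 ≈ 382.50)
(q + l(4*(-3), -180)) + r = (2*sqrt(857) + sqrt(-66 - 180)) + 765/2 = (2*sqrt(857) + sqrt(-246)) + 765/2 = (2*sqrt(857) + I*sqrt(246)) + 765/2 = 765/2 + 2*sqrt(857) + I*sqrt(246)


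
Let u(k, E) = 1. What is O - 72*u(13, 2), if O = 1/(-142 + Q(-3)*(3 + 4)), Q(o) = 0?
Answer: -10225/142 ≈ -72.007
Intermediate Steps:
O = -1/142 (O = 1/(-142 + 0*(3 + 4)) = 1/(-142 + 0*7) = 1/(-142 + 0) = 1/(-142) = -1/142 ≈ -0.0070423)
O - 72*u(13, 2) = -1/142 - 72*1 = -1/142 - 72 = -10225/142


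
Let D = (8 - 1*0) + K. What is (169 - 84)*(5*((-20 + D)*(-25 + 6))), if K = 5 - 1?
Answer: 64600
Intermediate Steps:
K = 4
D = 12 (D = (8 - 1*0) + 4 = (8 + 0) + 4 = 8 + 4 = 12)
(169 - 84)*(5*((-20 + D)*(-25 + 6))) = (169 - 84)*(5*((-20 + 12)*(-25 + 6))) = 85*(5*(-8*(-19))) = 85*(5*152) = 85*760 = 64600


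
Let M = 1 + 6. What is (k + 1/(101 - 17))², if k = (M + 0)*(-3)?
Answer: 3108169/7056 ≈ 440.50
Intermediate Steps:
M = 7
k = -21 (k = (7 + 0)*(-3) = 7*(-3) = -21)
(k + 1/(101 - 17))² = (-21 + 1/(101 - 17))² = (-21 + 1/84)² = (-1763/84)² = 3108169/7056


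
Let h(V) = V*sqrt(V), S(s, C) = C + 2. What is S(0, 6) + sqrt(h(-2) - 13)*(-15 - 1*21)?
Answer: 8 - 36*sqrt(-13 - 2*I*sqrt(2)) ≈ -6.0385 + 130.56*I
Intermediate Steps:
S(s, C) = 2 + C
h(V) = V**(3/2)
S(0, 6) + sqrt(h(-2) - 13)*(-15 - 1*21) = (2 + 6) + sqrt((-2)**(3/2) - 13)*(-15 - 1*21) = 8 + sqrt(-2*I*sqrt(2) - 13)*(-15 - 21) = 8 + sqrt(-13 - 2*I*sqrt(2))*(-36) = 8 - 36*sqrt(-13 - 2*I*sqrt(2))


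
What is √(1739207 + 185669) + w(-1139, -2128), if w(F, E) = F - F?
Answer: 2*√481219 ≈ 1387.4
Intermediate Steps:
w(F, E) = 0
√(1739207 + 185669) + w(-1139, -2128) = √(1739207 + 185669) + 0 = √1924876 + 0 = 2*√481219 + 0 = 2*√481219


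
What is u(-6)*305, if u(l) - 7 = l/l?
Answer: 2440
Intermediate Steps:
u(l) = 8 (u(l) = 7 + l/l = 7 + 1 = 8)
u(-6)*305 = 8*305 = 2440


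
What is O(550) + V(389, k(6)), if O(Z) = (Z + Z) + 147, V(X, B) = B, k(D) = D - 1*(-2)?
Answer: 1255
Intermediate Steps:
k(D) = 2 + D (k(D) = D + 2 = 2 + D)
O(Z) = 147 + 2*Z (O(Z) = 2*Z + 147 = 147 + 2*Z)
O(550) + V(389, k(6)) = (147 + 2*550) + (2 + 6) = (147 + 1100) + 8 = 1247 + 8 = 1255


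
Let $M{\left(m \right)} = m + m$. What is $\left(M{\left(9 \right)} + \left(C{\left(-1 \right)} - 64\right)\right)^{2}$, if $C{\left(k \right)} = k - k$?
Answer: $2116$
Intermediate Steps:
$C{\left(k \right)} = 0$
$M{\left(m \right)} = 2 m$
$\left(M{\left(9 \right)} + \left(C{\left(-1 \right)} - 64\right)\right)^{2} = \left(2 \cdot 9 + \left(0 - 64\right)\right)^{2} = \left(18 + \left(0 - 64\right)\right)^{2} = \left(18 - 64\right)^{2} = \left(-46\right)^{2} = 2116$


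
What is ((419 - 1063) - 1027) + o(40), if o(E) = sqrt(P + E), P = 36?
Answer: -1671 + 2*sqrt(19) ≈ -1662.3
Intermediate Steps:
o(E) = sqrt(36 + E)
((419 - 1063) - 1027) + o(40) = ((419 - 1063) - 1027) + sqrt(36 + 40) = (-644 - 1027) + sqrt(76) = -1671 + 2*sqrt(19)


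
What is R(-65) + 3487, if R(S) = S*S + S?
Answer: 7647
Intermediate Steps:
R(S) = S + S² (R(S) = S² + S = S + S²)
R(-65) + 3487 = -65*(1 - 65) + 3487 = -65*(-64) + 3487 = 4160 + 3487 = 7647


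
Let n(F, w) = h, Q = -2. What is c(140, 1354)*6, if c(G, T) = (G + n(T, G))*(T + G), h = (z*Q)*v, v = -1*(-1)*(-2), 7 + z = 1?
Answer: 1039824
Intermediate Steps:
z = -6 (z = -7 + 1 = -6)
v = -2 (v = 1*(-2) = -2)
h = -24 (h = -6*(-2)*(-2) = 12*(-2) = -24)
n(F, w) = -24
c(G, T) = (-24 + G)*(G + T) (c(G, T) = (G - 24)*(T + G) = (-24 + G)*(G + T))
c(140, 1354)*6 = (140² - 24*140 - 24*1354 + 140*1354)*6 = (19600 - 3360 - 32496 + 189560)*6 = 173304*6 = 1039824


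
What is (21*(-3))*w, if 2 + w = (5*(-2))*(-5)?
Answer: -3024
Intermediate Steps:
w = 48 (w = -2 + (5*(-2))*(-5) = -2 - 10*(-5) = -2 + 50 = 48)
(21*(-3))*w = (21*(-3))*48 = -63*48 = -3024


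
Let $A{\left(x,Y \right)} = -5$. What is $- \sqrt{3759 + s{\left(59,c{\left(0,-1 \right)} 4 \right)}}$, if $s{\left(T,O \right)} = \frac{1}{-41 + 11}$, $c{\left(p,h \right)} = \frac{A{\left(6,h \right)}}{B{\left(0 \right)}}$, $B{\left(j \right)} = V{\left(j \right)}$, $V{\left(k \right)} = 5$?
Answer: $- \frac{\sqrt{3383070}}{30} \approx -61.31$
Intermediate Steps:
$B{\left(j \right)} = 5$
$c{\left(p,h \right)} = -1$ ($c{\left(p,h \right)} = - \frac{5}{5} = \left(-5\right) \frac{1}{5} = -1$)
$s{\left(T,O \right)} = - \frac{1}{30}$ ($s{\left(T,O \right)} = \frac{1}{-30} = - \frac{1}{30}$)
$- \sqrt{3759 + s{\left(59,c{\left(0,-1 \right)} 4 \right)}} = - \sqrt{3759 - \frac{1}{30}} = - \sqrt{\frac{112769}{30}} = - \frac{\sqrt{3383070}}{30}$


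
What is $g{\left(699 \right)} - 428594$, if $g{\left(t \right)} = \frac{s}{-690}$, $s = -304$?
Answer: $- \frac{147864778}{345} \approx -4.2859 \cdot 10^{5}$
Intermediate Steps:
$g{\left(t \right)} = \frac{152}{345}$ ($g{\left(t \right)} = - \frac{304}{-690} = \left(-304\right) \left(- \frac{1}{690}\right) = \frac{152}{345}$)
$g{\left(699 \right)} - 428594 = \frac{152}{345} - 428594 = - \frac{147864778}{345}$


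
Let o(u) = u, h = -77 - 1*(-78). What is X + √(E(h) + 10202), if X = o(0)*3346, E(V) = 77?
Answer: √10279 ≈ 101.39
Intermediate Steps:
h = 1 (h = -77 + 78 = 1)
X = 0 (X = 0*3346 = 0)
X + √(E(h) + 10202) = 0 + √(77 + 10202) = 0 + √10279 = √10279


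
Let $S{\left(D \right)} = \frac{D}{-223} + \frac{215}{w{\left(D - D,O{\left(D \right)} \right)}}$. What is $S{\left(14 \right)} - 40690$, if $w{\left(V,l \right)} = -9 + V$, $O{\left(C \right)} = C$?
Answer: $- \frac{81712901}{2007} \approx -40714.0$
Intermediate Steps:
$S{\left(D \right)} = - \frac{215}{9} - \frac{D}{223}$ ($S{\left(D \right)} = \frac{D}{-223} + \frac{215}{-9 + \left(D - D\right)} = D \left(- \frac{1}{223}\right) + \frac{215}{-9 + 0} = - \frac{D}{223} + \frac{215}{-9} = - \frac{D}{223} + 215 \left(- \frac{1}{9}\right) = - \frac{D}{223} - \frac{215}{9} = - \frac{215}{9} - \frac{D}{223}$)
$S{\left(14 \right)} - 40690 = \left(- \frac{215}{9} - \frac{14}{223}\right) - 40690 = - \frac{48071}{2007} - 40690 = - \frac{81712901}{2007}$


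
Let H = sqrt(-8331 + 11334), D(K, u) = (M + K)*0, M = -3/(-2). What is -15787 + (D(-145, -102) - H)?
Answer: -15787 - sqrt(3003) ≈ -15842.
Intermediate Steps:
M = 3/2 (M = -3*(-1/2) = 3/2 ≈ 1.5000)
D(K, u) = 0 (D(K, u) = (3/2 + K)*0 = 0)
H = sqrt(3003) ≈ 54.800
-15787 + (D(-145, -102) - H) = -15787 + (0 - sqrt(3003)) = -15787 - sqrt(3003)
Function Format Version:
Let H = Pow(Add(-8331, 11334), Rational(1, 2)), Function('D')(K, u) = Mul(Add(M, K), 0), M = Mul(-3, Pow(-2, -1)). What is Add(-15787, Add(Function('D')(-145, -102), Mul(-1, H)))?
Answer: Add(-15787, Mul(-1, Pow(3003, Rational(1, 2)))) ≈ -15842.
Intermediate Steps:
M = Rational(3, 2) (M = Mul(-3, Rational(-1, 2)) = Rational(3, 2) ≈ 1.5000)
Function('D')(K, u) = 0 (Function('D')(K, u) = Mul(Add(Rational(3, 2), K), 0) = 0)
H = Pow(3003, Rational(1, 2)) ≈ 54.800
Add(-15787, Add(Function('D')(-145, -102), Mul(-1, H))) = Add(-15787, Add(0, Mul(-1, Pow(3003, Rational(1, 2))))) = Add(-15787, Mul(-1, Pow(3003, Rational(1, 2))))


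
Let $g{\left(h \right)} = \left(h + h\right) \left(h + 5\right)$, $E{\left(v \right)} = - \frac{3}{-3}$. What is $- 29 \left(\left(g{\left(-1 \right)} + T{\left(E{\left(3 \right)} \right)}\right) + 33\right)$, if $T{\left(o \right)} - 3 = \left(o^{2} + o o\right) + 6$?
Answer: $-1044$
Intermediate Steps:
$E{\left(v \right)} = 1$ ($E{\left(v \right)} = \left(-3\right) \left(- \frac{1}{3}\right) = 1$)
$g{\left(h \right)} = 2 h \left(5 + h\right)$
$T{\left(o \right)} = 9 + 2 o^{2}$ ($T{\left(o \right)} = 3 + \left(\left(o^{2} + o o\right) + 6\right) = 3 + \left(\left(o^{2} + o^{2}\right) + 6\right) = 3 + \left(2 o^{2} + 6\right) = 3 + \left(6 + 2 o^{2}\right) = 9 + 2 o^{2}$)
$- 29 \left(\left(g{\left(-1 \right)} + T{\left(E{\left(3 \right)} \right)}\right) + 33\right) = - 29 \left(\left(2 \left(-1\right) \left(5 - 1\right) + \left(9 + 2 \cdot 1^{2}\right)\right) + 33\right) = - 29 \left(\left(2 \left(-1\right) 4 + \left(9 + 2 \cdot 1\right)\right) + 33\right) = - 29 \left(\left(-8 + \left(9 + 2\right)\right) + 33\right) = - 29 \left(\left(-8 + 11\right) + 33\right) = - 29 \left(3 + 33\right) = \left(-29\right) 36 = -1044$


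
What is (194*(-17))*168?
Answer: -554064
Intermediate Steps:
(194*(-17))*168 = -3298*168 = -554064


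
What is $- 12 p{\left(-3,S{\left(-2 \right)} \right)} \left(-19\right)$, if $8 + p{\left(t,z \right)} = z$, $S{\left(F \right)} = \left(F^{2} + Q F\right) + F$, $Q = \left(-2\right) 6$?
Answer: $4104$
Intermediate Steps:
$Q = -12$
$S{\left(F \right)} = F^{2} - 11 F$ ($S{\left(F \right)} = \left(F^{2} - 12 F\right) + F = F^{2} - 11 F$)
$p{\left(t,z \right)} = -8 + z$
$- 12 p{\left(-3,S{\left(-2 \right)} \right)} \left(-19\right) = - 12 \left(-8 - 2 \left(-11 - 2\right)\right) \left(-19\right) = - 12 \left(-8 - -26\right) \left(-19\right) = - 12 \left(-8 + 26\right) \left(-19\right) = \left(-12\right) 18 \left(-19\right) = \left(-216\right) \left(-19\right) = 4104$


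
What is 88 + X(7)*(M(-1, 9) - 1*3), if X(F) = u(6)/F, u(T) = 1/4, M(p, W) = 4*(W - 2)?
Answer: 2489/28 ≈ 88.893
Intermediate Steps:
M(p, W) = -8 + 4*W (M(p, W) = 4*(-2 + W) = -8 + 4*W)
u(T) = ¼
X(F) = 1/(4*F)
88 + X(7)*(M(-1, 9) - 1*3) = 88 + ((¼)/7)*((-8 + 4*9) - 1*3) = 88 + ((¼)*(⅐))*((-8 + 36) - 3) = 88 + (28 - 3)/28 = 88 + (1/28)*25 = 88 + 25/28 = 2489/28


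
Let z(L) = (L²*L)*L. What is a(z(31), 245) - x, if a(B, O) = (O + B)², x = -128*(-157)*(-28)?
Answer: 853344185444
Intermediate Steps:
x = -562688 (x = 20096*(-28) = -562688)
z(L) = L⁴ (z(L) = L³*L = L⁴)
a(B, O) = (B + O)²
a(z(31), 245) - x = (31⁴ + 245)² - 1*(-562688) = (923521 + 245)² + 562688 = 923766² + 562688 = 853343622756 + 562688 = 853344185444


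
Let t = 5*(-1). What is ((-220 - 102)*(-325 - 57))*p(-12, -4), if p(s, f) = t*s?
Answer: 7380240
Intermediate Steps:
t = -5
p(s, f) = -5*s
((-220 - 102)*(-325 - 57))*p(-12, -4) = ((-220 - 102)*(-325 - 57))*(-5*(-12)) = -322*(-382)*60 = 123004*60 = 7380240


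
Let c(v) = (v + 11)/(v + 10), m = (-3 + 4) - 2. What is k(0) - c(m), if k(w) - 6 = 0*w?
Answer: 44/9 ≈ 4.8889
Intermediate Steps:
k(w) = 6 (k(w) = 6 + 0*w = 6 + 0 = 6)
m = -1 (m = 1 - 2 = -1)
c(v) = (11 + v)/(10 + v)
k(0) - c(m) = 6 - (11 - 1)/(10 - 1) = 6 - 10/9 = 44/9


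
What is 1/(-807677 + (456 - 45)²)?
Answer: -1/638756 ≈ -1.5655e-6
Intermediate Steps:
1/(-807677 + (456 - 45)²) = 1/(-807677 + 411²) = 1/(-807677 + 168921) = 1/(-638756) = -1/638756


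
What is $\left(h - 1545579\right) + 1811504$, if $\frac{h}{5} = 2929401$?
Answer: $14912930$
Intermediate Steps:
$h = 14647005$ ($h = 5 \cdot 2929401 = 14647005$)
$\left(h - 1545579\right) + 1811504 = \left(14647005 - 1545579\right) + 1811504 = 13101426 + 1811504 = 14912930$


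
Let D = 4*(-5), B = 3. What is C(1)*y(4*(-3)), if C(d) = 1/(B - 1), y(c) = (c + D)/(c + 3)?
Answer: 16/9 ≈ 1.7778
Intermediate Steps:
D = -20
y(c) = (-20 + c)/(3 + c) (y(c) = (c - 20)/(c + 3) = (-20 + c)/(3 + c))
C(d) = 1/2 (C(d) = 1/(3 - 1) = 1/2)
C(1)*y(4*(-3)) = ((-20 + 4*(-3))/(3 + 4*(-3)))/2 = ((-20 - 12)/(3 - 12))/2 = (-32/(-9))/2 = (-1/9*(-32))/2 = (1/2)*(32/9) = 16/9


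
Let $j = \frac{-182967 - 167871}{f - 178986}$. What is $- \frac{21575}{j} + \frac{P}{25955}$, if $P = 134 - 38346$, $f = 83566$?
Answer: $- \frac{26723307164578}{4553000145} \approx -5869.4$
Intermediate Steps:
$P = -38212$ ($P = 134 - 38346 = -38212$)
$j = \frac{175419}{47710}$ ($j = \frac{-182967 - 167871}{83566 - 178986} = - \frac{350838}{-95420} = \left(-350838\right) \left(- \frac{1}{95420}\right) = \frac{175419}{47710} \approx 3.6768$)
$- \frac{21575}{j} + \frac{P}{25955} = - \frac{21575}{\frac{175419}{47710}} - \frac{38212}{25955} = \left(-21575\right) \frac{47710}{175419} - \frac{38212}{25955} = - \frac{1029343250}{175419} - \frac{38212}{25955} = - \frac{26723307164578}{4553000145}$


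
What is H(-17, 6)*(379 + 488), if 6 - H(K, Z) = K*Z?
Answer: 93636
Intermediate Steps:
H(K, Z) = 6 - K*Z
H(-17, 6)*(379 + 488) = (6 - 1*(-17)*6)*(379 + 488) = (6 + 102)*867 = 108*867 = 93636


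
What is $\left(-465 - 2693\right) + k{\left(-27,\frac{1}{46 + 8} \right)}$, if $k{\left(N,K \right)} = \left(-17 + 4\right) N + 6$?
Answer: $-2801$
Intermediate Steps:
$k{\left(N,K \right)} = 6 - 13 N$ ($k{\left(N,K \right)} = - 13 N + 6 = 6 - 13 N$)
$\left(-465 - 2693\right) + k{\left(-27,\frac{1}{46 + 8} \right)} = \left(-465 - 2693\right) + \left(6 - -351\right) = -3158 + \left(6 + 351\right) = -3158 + 357 = -2801$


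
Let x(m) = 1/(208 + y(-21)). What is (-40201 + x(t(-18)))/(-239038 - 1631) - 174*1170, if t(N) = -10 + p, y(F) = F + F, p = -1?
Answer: -903692099995/4439006 ≈ -2.0358e+5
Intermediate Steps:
y(F) = 2*F
t(N) = -11 (t(N) = -10 - 1 = -11)
x(m) = 1/166 (x(m) = 1/(208 + 2*(-21)) = 1/(208 - 42) = 1/166)
(-40201 + x(t(-18)))/(-239038 - 1631) - 174*1170 = (-40201 + 1/166)/(-239038 - 1631) - 174*1170 = -6673365/166/(-240669) - 1*203580 = -6673365/166*(-1/240669) - 203580 = 741485/4439006 - 203580 = -903692099995/4439006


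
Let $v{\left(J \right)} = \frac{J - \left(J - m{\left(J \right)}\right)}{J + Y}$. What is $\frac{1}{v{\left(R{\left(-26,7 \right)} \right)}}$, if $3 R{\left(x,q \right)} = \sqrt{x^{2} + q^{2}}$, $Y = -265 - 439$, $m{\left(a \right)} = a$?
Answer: $1 - \frac{2112 \sqrt{29}}{145} \approx -77.438$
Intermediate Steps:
$Y = -704$
$R{\left(x,q \right)} = \frac{\sqrt{q^{2} + x^{2}}}{3}$ ($R{\left(x,q \right)} = \frac{\sqrt{x^{2} + q^{2}}}{3} = \frac{\sqrt{q^{2} + x^{2}}}{3}$)
$v{\left(J \right)} = \frac{J}{-704 + J}$ ($v{\left(J \right)} = \frac{J + \left(J - J\right)}{J - 704} = \frac{J + 0}{-704 + J} = \frac{J}{-704 + J}$)
$\frac{1}{v{\left(R{\left(-26,7 \right)} \right)}} = \frac{1}{\frac{\sqrt{7^{2} + \left(-26\right)^{2}}}{3} \frac{1}{-704 + \frac{\sqrt{7^{2} + \left(-26\right)^{2}}}{3}}} = \frac{1}{\frac{\sqrt{49 + 676}}{3} \frac{1}{-704 + \frac{\sqrt{49 + 676}}{3}}} = \frac{1}{\frac{\sqrt{725}}{3} \frac{1}{-704 + \frac{\sqrt{725}}{3}}} = \frac{1}{\frac{5 \sqrt{29}}{3} \frac{1}{-704 + \frac{5 \sqrt{29}}{3}}} = \frac{1}{\frac{5}{3} \sqrt{29} \frac{1}{-704 + \frac{5 \sqrt{29}}{3}}} = \frac{3 \sqrt{29} \left(-704 + \frac{5 \sqrt{29}}{3}\right)}{145}$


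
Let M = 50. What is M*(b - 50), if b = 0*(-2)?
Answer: -2500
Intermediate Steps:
b = 0
M*(b - 50) = 50*(0 - 50) = 50*(-50) = -2500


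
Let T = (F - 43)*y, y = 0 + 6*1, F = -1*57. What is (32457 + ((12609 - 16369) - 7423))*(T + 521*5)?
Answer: 42654370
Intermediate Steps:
F = -57
y = 6 (y = 0 + 6 = 6)
T = -600 (T = (-57 - 43)*6 = -100*6 = -600)
(32457 + ((12609 - 16369) - 7423))*(T + 521*5) = (32457 + ((12609 - 16369) - 7423))*(-600 + 521*5) = (32457 + (-3760 - 7423))*(-600 + 2605) = (32457 - 11183)*2005 = 21274*2005 = 42654370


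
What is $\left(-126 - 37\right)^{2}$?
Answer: $26569$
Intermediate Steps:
$\left(-126 - 37\right)^{2} = \left(-163\right)^{2} = 26569$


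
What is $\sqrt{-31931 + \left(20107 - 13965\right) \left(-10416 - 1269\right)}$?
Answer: $i \sqrt{71801201} \approx 8473.6 i$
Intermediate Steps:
$\sqrt{-31931 + \left(20107 - 13965\right) \left(-10416 - 1269\right)} = \sqrt{-31931 + 6142 \left(-11685\right)} = \sqrt{-31931 - 71769270} = \sqrt{-71801201} = i \sqrt{71801201}$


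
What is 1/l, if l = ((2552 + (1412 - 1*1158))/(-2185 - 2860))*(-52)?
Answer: 5045/145912 ≈ 0.034576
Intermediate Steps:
l = 145912/5045 (l = ((2552 + (1412 - 1158))/(-5045))*(-52) = ((2552 + 254)*(-1/5045))*(-52) = (2806*(-1/5045))*(-52) = -2806/5045*(-52) = 145912/5045 ≈ 28.922)
1/l = 1/(145912/5045) = 5045/145912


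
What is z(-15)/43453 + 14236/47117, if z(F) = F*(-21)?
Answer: 633438763/2047375001 ≈ 0.30939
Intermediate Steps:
z(F) = -21*F
z(-15)/43453 + 14236/47117 = -21*(-15)/43453 + 14236/47117 = 315*(1/43453) + 14236*(1/47117) = 315/43453 + 14236/47117 = 633438763/2047375001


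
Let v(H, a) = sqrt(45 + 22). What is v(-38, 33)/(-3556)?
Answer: -sqrt(67)/3556 ≈ -0.0023018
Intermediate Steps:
v(H, a) = sqrt(67)
v(-38, 33)/(-3556) = sqrt(67)/(-3556) = sqrt(67)*(-1/3556) = -sqrt(67)/3556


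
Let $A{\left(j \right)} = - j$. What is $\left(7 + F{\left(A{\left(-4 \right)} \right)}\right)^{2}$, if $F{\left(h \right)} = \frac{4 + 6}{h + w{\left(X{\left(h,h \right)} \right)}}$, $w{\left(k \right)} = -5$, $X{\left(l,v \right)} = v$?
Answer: $9$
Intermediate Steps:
$F{\left(h \right)} = \frac{10}{-5 + h}$ ($F{\left(h \right)} = \frac{4 + 6}{h - 5} = \frac{10}{-5 + h}$)
$\left(7 + F{\left(A{\left(-4 \right)} \right)}\right)^{2} = \left(7 + \frac{10}{-5 - -4}\right)^{2} = \left(7 + \frac{10}{-5 + 4}\right)^{2} = \left(7 + \frac{10}{-1}\right)^{2} = \left(7 + 10 \left(-1\right)\right)^{2} = \left(7 - 10\right)^{2} = \left(-3\right)^{2} = 9$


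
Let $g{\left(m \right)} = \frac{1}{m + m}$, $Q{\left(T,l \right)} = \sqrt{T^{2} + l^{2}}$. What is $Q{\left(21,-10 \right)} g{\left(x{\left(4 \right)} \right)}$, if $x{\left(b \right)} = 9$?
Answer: $\frac{\sqrt{541}}{18} \approx 1.2922$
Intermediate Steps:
$g{\left(m \right)} = \frac{1}{2 m}$
$Q{\left(21,-10 \right)} g{\left(x{\left(4 \right)} \right)} = \sqrt{21^{2} + \left(-10\right)^{2}} \frac{1}{2 \cdot 9} = \sqrt{441 + 100} \cdot \frac{1}{2} \cdot \frac{1}{9} = \sqrt{541} \cdot \frac{1}{18} = \frac{\sqrt{541}}{18}$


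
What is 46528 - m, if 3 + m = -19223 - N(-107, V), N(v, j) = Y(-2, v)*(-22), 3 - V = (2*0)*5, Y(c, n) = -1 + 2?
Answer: 65732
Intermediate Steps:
Y(c, n) = 1
V = 3 (V = 3 - 2*0*5 = 3 - 0*5 = 3 - 1*0 = 3 + 0 = 3)
N(v, j) = -22 (N(v, j) = 1*(-22) = -22)
m = -19204 (m = -3 + (-19223 - 1*(-22)) = -3 + (-19223 + 22) = -3 - 19201 = -19204)
46528 - m = 46528 - 1*(-19204) = 46528 + 19204 = 65732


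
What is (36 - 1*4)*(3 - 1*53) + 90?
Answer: -1510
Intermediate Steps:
(36 - 1*4)*(3 - 1*53) + 90 = (36 - 4)*(3 - 53) + 90 = 32*(-50) + 90 = -1600 + 90 = -1510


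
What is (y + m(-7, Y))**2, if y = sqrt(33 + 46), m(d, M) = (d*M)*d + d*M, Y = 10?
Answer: 176479 + 840*sqrt(79) ≈ 1.8395e+5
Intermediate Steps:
m(d, M) = M*d + M*d**2 (m(d, M) = (M*d)*d + M*d = M*d**2 + M*d = M*d + M*d**2)
y = sqrt(79) ≈ 8.8882
(y + m(-7, Y))**2 = (sqrt(79) + 10*(-7)*(1 - 7))**2 = (sqrt(79) + 10*(-7)*(-6))**2 = (sqrt(79) + 420)**2 = (420 + sqrt(79))**2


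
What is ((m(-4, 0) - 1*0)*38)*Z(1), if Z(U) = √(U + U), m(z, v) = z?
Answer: -152*√2 ≈ -214.96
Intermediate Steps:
Z(U) = √2*√U (Z(U) = √(2*U) = √2*√U)
((m(-4, 0) - 1*0)*38)*Z(1) = ((-4 - 1*0)*38)*(√2*√1) = ((-4 + 0)*38)*(√2*1) = (-4*38)*√2 = -152*√2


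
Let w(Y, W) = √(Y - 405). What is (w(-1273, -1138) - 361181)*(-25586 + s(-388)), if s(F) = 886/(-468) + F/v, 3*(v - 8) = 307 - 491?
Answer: 43239611603033/4680 - 119717293*I*√1678/4680 ≈ 9.2392e+9 - 1.0479e+6*I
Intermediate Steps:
v = -160/3 (v = 8 + (307 - 491)/3 = 8 + (⅓)*(-184) = 8 - 184/3 = -160/3 ≈ -53.333)
w(Y, W) = √(-405 + Y)
s(F) = -443/234 - 3*F/160 (s(F) = 886/(-468) + F/(-160/3) = 886*(-1/468) + F*(-3/160) = -443/234 - 3*F/160)
(w(-1273, -1138) - 361181)*(-25586 + s(-388)) = (√(-405 - 1273) - 361181)*(-25586 + (-443/234 - 3/160*(-388))) = (√(-1678) - 361181)*(-25586 + (-443/234 + 291/40)) = (I*√1678 - 361181)*(-25586 + 25187/4680) = (-361181 + I*√1678)*(-119717293/4680) = 43239611603033/4680 - 119717293*I*√1678/4680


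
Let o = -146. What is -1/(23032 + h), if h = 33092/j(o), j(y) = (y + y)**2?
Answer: -21316/490958385 ≈ -4.3417e-5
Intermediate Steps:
j(y) = 4*y**2 (j(y) = (2*y)**2 = 4*y**2)
h = 8273/21316 (h = 33092/((4*(-146)**2)) = 33092/((4*21316)) = 33092/85264 = 33092*(1/85264) = 8273/21316 ≈ 0.38811)
-1/(23032 + h) = -1/(23032 + 8273/21316) = -1/490958385/21316 = -1*21316/490958385 = -21316/490958385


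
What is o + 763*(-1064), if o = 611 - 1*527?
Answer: -811748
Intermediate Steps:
o = 84 (o = 611 - 527 = 84)
o + 763*(-1064) = 84 + 763*(-1064) = 84 - 811832 = -811748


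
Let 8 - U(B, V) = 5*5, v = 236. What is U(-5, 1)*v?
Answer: -4012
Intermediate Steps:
U(B, V) = -17 (U(B, V) = 8 - 5*5 = 8 - 1*25 = 8 - 25 = -17)
U(-5, 1)*v = -17*236 = -4012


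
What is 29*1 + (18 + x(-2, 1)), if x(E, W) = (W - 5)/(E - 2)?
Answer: 48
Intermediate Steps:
x(E, W) = (-5 + W)/(-2 + E)
29*1 + (18 + x(-2, 1)) = 29*1 + (18 + (-5 + 1)/(-2 - 2)) = 29 + (18 - 4/(-4)) = 29 + (18 - ¼*(-4)) = 29 + (18 + 1) = 29 + 19 = 48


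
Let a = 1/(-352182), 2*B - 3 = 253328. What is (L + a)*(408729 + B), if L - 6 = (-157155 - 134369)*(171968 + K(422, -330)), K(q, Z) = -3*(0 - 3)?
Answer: -18906700279227905552105/704364 ≈ -2.6842e+16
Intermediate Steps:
B = 253331/2 (B = 3/2 + (½)*253328 = 3/2 + 126664 = 253331/2 ≈ 1.2667e+5)
K(q, Z) = 9 (K(q, Z) = -3*(-3) = 9)
L = -50135422942 (L = 6 + (-157155 - 134369)*(171968 + 9) = 6 - 291524*171977 = 6 - 50135422948 = -50135422942)
a = -1/352182 ≈ -2.8394e-6
(L + a)*(408729 + B) = (-50135422942 - 1/352182)*(408729 + 253331/2) = -17656793522559445/352182*1070789/2 = -18906700279227905552105/704364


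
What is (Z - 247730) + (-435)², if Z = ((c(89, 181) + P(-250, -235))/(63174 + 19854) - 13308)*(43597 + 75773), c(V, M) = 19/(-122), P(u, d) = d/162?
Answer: -108620590891383085/68373558 ≈ -1.5886e+9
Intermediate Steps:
P(u, d) = d/162 (P(u, d) = d*(1/162) = d/162)
c(V, M) = -19/122 (c(V, M) = 19*(-1/122) = -19/122)
Z = -108616590696372295/68373558 (Z = ((-19/122 + (1/162)*(-235))/(63174 + 19854) - 13308)*(43597 + 75773) = ((-19/122 - 235/162)/83028 - 13308)*119370 = (-7937/4941*1/83028 - 13308)*119370 = (-7937/410241348 - 13308)*119370 = -5459491867121/410241348*119370 = -108616590696372295/68373558 ≈ -1.5886e+9)
(Z - 247730) + (-435)² = (-108616590696372295/68373558 - 247730) + (-435)² = -108633528877895635/68373558 + 189225 = -108620590891383085/68373558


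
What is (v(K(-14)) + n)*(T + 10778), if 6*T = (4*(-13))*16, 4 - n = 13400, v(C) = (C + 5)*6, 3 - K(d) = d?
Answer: -423360352/3 ≈ -1.4112e+8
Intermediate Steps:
K(d) = 3 - d
v(C) = 30 + 6*C (v(C) = (5 + C)*6 = 30 + 6*C)
n = -13396 (n = 4 - 1*13400 = 4 - 13400 = -13396)
T = -416/3 (T = ((4*(-13))*16)/6 = (-52*16)/6 = (⅙)*(-832) = -416/3 ≈ -138.67)
(v(K(-14)) + n)*(T + 10778) = ((30 + 6*(3 - 1*(-14))) - 13396)*(-416/3 + 10778) = ((30 + 6*(3 + 14)) - 13396)*(31918/3) = ((30 + 6*17) - 13396)*(31918/3) = ((30 + 102) - 13396)*(31918/3) = (132 - 13396)*(31918/3) = -13264*31918/3 = -423360352/3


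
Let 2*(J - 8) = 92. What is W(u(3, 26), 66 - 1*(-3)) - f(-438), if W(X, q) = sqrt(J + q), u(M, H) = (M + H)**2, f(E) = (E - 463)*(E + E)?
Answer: -789276 + sqrt(123) ≈ -7.8927e+5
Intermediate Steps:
J = 54 (J = 8 + (1/2)*92 = 8 + 46 = 54)
f(E) = 2*E*(-463 + E) (f(E) = (-463 + E)*(2*E) = 2*E*(-463 + E))
u(M, H) = (H + M)**2
W(X, q) = sqrt(54 + q)
W(u(3, 26), 66 - 1*(-3)) - f(-438) = sqrt(54 + (66 - 1*(-3))) - 2*(-438)*(-463 - 438) = sqrt(54 + (66 + 3)) - 2*(-438)*(-901) = sqrt(54 + 69) - 1*789276 = sqrt(123) - 789276 = -789276 + sqrt(123)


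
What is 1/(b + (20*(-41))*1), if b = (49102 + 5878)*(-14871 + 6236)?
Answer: -1/474753120 ≈ -2.1064e-9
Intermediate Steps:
b = -474752300 (b = 54980*(-8635) = -474752300)
1/(b + (20*(-41))*1) = 1/(-474752300 + (20*(-41))*1) = 1/(-474752300 - 820*1) = 1/(-474752300 - 820) = 1/(-474753120) = -1/474753120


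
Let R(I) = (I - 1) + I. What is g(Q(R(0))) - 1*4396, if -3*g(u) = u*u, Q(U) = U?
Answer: -13189/3 ≈ -4396.3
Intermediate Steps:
R(I) = -1 + 2*I (R(I) = (-1 + I) + I = -1 + 2*I)
g(u) = -u**2/3 (g(u) = -u*u/3 = -u**2/3)
g(Q(R(0))) - 1*4396 = -(-1 + 2*0)**2/3 - 1*4396 = -(-1 + 0)**2/3 - 4396 = -1/3*(-1)**2 - 4396 = -1/3*1 - 4396 = -1/3 - 4396 = -13189/3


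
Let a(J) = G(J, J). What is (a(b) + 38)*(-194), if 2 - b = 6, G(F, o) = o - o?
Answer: -7372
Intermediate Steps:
G(F, o) = 0
b = -4 (b = 2 - 1*6 = 2 - 6 = -4)
a(J) = 0
(a(b) + 38)*(-194) = (0 + 38)*(-194) = 38*(-194) = -7372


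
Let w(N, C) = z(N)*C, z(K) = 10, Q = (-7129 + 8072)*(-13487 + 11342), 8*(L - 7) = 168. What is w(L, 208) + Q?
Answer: -2020655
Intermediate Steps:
L = 28 (L = 7 + (1/8)*168 = 7 + 21 = 28)
Q = -2022735 (Q = 943*(-2145) = -2022735)
w(N, C) = 10*C
w(L, 208) + Q = 10*208 - 2022735 = 2080 - 2022735 = -2020655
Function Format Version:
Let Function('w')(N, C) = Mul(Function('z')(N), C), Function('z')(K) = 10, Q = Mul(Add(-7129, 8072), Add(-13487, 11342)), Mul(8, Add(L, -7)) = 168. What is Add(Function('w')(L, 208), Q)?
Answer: -2020655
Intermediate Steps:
L = 28 (L = Add(7, Mul(Rational(1, 8), 168)) = Add(7, 21) = 28)
Q = -2022735 (Q = Mul(943, -2145) = -2022735)
Function('w')(N, C) = Mul(10, C)
Add(Function('w')(L, 208), Q) = Add(Mul(10, 208), -2022735) = Add(2080, -2022735) = -2020655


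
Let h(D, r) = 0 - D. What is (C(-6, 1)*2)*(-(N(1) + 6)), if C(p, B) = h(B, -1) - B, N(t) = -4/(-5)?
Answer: 136/5 ≈ 27.200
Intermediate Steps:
N(t) = ⅘ (N(t) = -4*(-⅕) = ⅘)
h(D, r) = -D
C(p, B) = -2*B (C(p, B) = -B - B = -2*B)
(C(-6, 1)*2)*(-(N(1) + 6)) = (-2*1*2)*(-(⅘ + 6)) = (-2*2)*(-1*34/5) = -4*(-34/5) = 136/5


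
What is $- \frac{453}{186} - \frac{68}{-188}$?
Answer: $- \frac{6043}{2914} \approx -2.0738$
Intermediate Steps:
$- \frac{453}{186} - \frac{68}{-188} = \left(-453\right) \frac{1}{186} - - \frac{17}{47} = - \frac{151}{62} + \frac{17}{47} = - \frac{6043}{2914}$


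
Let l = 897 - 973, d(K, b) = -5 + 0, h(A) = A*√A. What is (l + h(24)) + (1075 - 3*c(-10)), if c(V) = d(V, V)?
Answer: 1014 + 48*√6 ≈ 1131.6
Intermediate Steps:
h(A) = A^(3/2)
d(K, b) = -5
c(V) = -5
l = -76
(l + h(24)) + (1075 - 3*c(-10)) = (-76 + 24^(3/2)) + (1075 - 3*(-5)) = (-76 + 48*√6) + (1075 + 15) = (-76 + 48*√6) + 1090 = 1014 + 48*√6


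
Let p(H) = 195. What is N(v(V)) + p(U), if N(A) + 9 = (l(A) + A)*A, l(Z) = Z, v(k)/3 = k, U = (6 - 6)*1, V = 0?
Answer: 186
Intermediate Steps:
U = 0 (U = 0*1 = 0)
v(k) = 3*k
N(A) = -9 + 2*A² (N(A) = -9 + (A + A)*A = -9 + (2*A)*A = -9 + 2*A²)
N(v(V)) + p(U) = (-9 + 2*(3*0)²) + 195 = (-9 + 2*0²) + 195 = (-9 + 2*0) + 195 = (-9 + 0) + 195 = -9 + 195 = 186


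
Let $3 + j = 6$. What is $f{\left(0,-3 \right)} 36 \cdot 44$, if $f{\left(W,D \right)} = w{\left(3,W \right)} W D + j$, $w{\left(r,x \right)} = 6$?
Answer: $4752$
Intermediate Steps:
$j = 3$ ($j = -3 + 6 = 3$)
$f{\left(W,D \right)} = 3 + 6 D W$ ($f{\left(W,D \right)} = 6 W D + 3 = 6 D W + 3 = 3 + 6 D W$)
$f{\left(0,-3 \right)} 36 \cdot 44 = \left(3 + 6 \left(-3\right) 0\right) 36 \cdot 44 = \left(3 + 0\right) 36 \cdot 44 = 3 \cdot 36 \cdot 44 = 108 \cdot 44 = 4752$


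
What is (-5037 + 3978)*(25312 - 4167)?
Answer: -22392555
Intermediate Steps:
(-5037 + 3978)*(25312 - 4167) = -1059*21145 = -22392555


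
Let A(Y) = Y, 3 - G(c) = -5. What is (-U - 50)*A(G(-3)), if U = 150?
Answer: -1600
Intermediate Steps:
G(c) = 8 (G(c) = 3 - 1*(-5) = 3 + 5 = 8)
(-U - 50)*A(G(-3)) = (-1*150 - 50)*8 = (-150 - 50)*8 = -200*8 = -1600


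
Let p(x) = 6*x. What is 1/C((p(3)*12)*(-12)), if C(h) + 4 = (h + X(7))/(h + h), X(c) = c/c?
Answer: -5184/18145 ≈ -0.28570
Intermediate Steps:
X(c) = 1
C(h) = -4 + (1 + h)/(2*h) (C(h) = -4 + (h + 1)/(h + h) = -4 + (1 + h)/((2*h)) = -4 + (1 + h)*(1/(2*h)) = -4 + (1 + h)/(2*h))
1/C((p(3)*12)*(-12)) = 1/((1 - 7*(6*3)*12*(-12))/(2*((((6*3)*12)*(-12))))) = 1/((1 - 7*18*12*(-12))/(2*(((18*12)*(-12))))) = 1/((1 - 1512*(-12))/(2*((216*(-12))))) = 1/((1/2)*(1 - 7*(-2592))/(-2592)) = 1/((1/2)*(-1/2592)*(1 + 18144)) = 1/((1/2)*(-1/2592)*18145) = 1/(-18145/5184) = -5184/18145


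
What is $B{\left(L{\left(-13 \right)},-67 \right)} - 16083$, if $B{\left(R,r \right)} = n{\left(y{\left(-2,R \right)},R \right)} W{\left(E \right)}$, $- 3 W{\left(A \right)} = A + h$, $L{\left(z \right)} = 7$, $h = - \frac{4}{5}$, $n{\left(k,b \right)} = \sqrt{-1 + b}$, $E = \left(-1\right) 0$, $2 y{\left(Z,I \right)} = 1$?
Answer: $-16083 + \frac{4 \sqrt{6}}{15} \approx -16082.0$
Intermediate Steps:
$y{\left(Z,I \right)} = \frac{1}{2}$ ($y{\left(Z,I \right)} = \frac{1}{2} \cdot 1 = \frac{1}{2}$)
$E = 0$
$h = - \frac{4}{5}$ ($h = \left(-4\right) \frac{1}{5} = - \frac{4}{5} \approx -0.8$)
$W{\left(A \right)} = \frac{4}{15} - \frac{A}{3}$ ($W{\left(A \right)} = - \frac{A - \frac{4}{5}}{3} = - \frac{- \frac{4}{5} + A}{3} = \frac{4}{15} - \frac{A}{3}$)
$B{\left(R,r \right)} = \frac{4 \sqrt{-1 + R}}{15}$ ($B{\left(R,r \right)} = \sqrt{-1 + R} \left(\frac{4}{15} - 0\right) = \sqrt{-1 + R} \left(\frac{4}{15} + 0\right) = \sqrt{-1 + R} \frac{4}{15} = \frac{4 \sqrt{-1 + R}}{15}$)
$B{\left(L{\left(-13 \right)},-67 \right)} - 16083 = \frac{4 \sqrt{-1 + 7}}{15} - 16083 = \frac{4 \sqrt{6}}{15} - 16083 = -16083 + \frac{4 \sqrt{6}}{15}$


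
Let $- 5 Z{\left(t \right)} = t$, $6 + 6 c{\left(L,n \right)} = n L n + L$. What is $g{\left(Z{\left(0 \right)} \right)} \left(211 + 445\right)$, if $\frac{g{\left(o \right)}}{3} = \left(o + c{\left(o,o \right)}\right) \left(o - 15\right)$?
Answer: $29520$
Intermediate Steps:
$c{\left(L,n \right)} = -1 + \frac{L}{6} + \frac{L n^{2}}{6}$ ($c{\left(L,n \right)} = -1 + \frac{n L n + L}{6} = -1 + \frac{L n n + L}{6} = -1 + \frac{L n^{2} + L}{6} = -1 + \frac{L + L n^{2}}{6} = -1 + \left(\frac{L}{6} + \frac{L n^{2}}{6}\right) = -1 + \frac{L}{6} + \frac{L n^{2}}{6}$)
$Z{\left(t \right)} = - \frac{t}{5}$
$g{\left(o \right)} = 3 \left(-15 + o\right) \left(-1 + \frac{o^{3}}{6} + \frac{7 o}{6}\right)$ ($g{\left(o \right)} = 3 \left(o + \left(-1 + \frac{o}{6} + \frac{o o^{2}}{6}\right)\right) \left(o - 15\right) = 3 \left(o + \left(-1 + \frac{o}{6} + \frac{o^{3}}{6}\right)\right) \left(-15 + o\right) = 3 \left(-1 + \frac{o^{3}}{6} + \frac{7 o}{6}\right) \left(-15 + o\right) = 3 \left(-15 + o\right) \left(-1 + \frac{o^{3}}{6} + \frac{7 o}{6}\right)$)
$g{\left(Z{\left(0 \right)} \right)} \left(211 + 445\right) = \left(45 + \frac{\left(\left(- \frac{1}{5}\right) 0\right)^{4}}{2} - \frac{111 \left(\left(- \frac{1}{5}\right) 0\right)}{2} - \frac{15 \left(\left(- \frac{1}{5}\right) 0\right)^{3}}{2} + \frac{7 \left(\left(- \frac{1}{5}\right) 0\right)^{2}}{2}\right) \left(211 + 445\right) = \left(45 + \frac{0^{4}}{2} - 0 - \frac{15 \cdot 0^{3}}{2} + \frac{7 \cdot 0^{2}}{2}\right) 656 = \left(45 + \frac{1}{2} \cdot 0 + 0 - 0 + \frac{7}{2} \cdot 0\right) 656 = \left(45 + 0 + 0 + 0 + 0\right) 656 = 45 \cdot 656 = 29520$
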